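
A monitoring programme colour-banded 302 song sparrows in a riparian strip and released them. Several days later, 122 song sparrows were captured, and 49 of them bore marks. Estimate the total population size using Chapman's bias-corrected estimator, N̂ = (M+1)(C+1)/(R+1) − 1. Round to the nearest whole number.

N ≈ 744

N̂ = (302+1)(122+1)/(49+1) − 1 = 303·123/50 − 1
= 37269/50 − 1 ≈ 745.4 − 1 ≈ 744.4 → 744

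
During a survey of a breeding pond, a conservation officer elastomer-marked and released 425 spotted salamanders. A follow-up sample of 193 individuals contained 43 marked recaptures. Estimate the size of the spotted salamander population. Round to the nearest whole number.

N = (425 × 193) / 43 = 82025 / 43 ≈ 1907.6 → 1908

N ≈ 1908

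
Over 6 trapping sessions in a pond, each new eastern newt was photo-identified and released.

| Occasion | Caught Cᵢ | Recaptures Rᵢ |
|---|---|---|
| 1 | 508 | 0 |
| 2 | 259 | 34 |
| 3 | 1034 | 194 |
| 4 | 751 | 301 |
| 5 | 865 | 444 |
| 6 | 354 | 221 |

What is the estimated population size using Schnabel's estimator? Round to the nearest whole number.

N ≈ 3925

Marked at large before each occasion: Mᵢ = Σⱼ<ᵢ (Cⱼ − Rⱼ) → M1=0, M2=508, M3=733, M4=1573, M5=2023, M6=2444
Σ MᵢCᵢ = 0·508 + 508·259 + 733·1034 + 1573·751 + 2023·865 + 2444·354 = 0 + 131572 + 757922 + 1181323 + 1749895 + 865176 = 4685888
Σ Rᵢ = 0 + 34 + 194 + 301 + 444 + 221 = 1194
N̂ = 4685888 / 1194 ≈ 3924.5 → 3925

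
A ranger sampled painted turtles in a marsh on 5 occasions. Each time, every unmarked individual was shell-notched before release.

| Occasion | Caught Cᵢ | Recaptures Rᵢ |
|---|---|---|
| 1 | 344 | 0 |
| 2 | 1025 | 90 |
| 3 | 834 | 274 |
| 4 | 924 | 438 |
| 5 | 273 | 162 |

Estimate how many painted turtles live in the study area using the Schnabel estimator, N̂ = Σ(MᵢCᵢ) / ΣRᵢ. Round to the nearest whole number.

N ≈ 3893

Marked at large before each occasion: Mᵢ = Σⱼ<ᵢ (Cⱼ − Rⱼ) → M1=0, M2=344, M3=1279, M4=1839, M5=2325
Σ MᵢCᵢ = 0·344 + 344·1025 + 1279·834 + 1839·924 + 2325·273 = 0 + 352600 + 1066686 + 1699236 + 634725 = 3753247
Σ Rᵢ = 0 + 90 + 274 + 438 + 162 = 964
N̂ = 3753247 / 964 ≈ 3893.4 → 3893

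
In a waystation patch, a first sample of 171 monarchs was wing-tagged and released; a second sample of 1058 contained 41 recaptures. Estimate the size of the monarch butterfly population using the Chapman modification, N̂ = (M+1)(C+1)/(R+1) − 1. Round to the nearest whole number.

N̂ = (171+1)(1058+1)/(41+1) − 1 = 172·1059/42 − 1
= 182148/42 − 1 ≈ 4336.9 − 1 ≈ 4335.9 → 4336

N ≈ 4336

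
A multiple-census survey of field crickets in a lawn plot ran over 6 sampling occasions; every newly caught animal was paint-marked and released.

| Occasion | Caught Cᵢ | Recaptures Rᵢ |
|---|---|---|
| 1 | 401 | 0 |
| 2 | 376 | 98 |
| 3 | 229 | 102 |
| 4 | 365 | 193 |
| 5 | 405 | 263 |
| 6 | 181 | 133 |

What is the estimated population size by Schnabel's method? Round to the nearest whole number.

Marked at large before each occasion: Mᵢ = Σⱼ<ᵢ (Cⱼ − Rⱼ) → M1=0, M2=401, M3=679, M4=806, M5=978, M6=1120
Σ MᵢCᵢ = 0·401 + 401·376 + 679·229 + 806·365 + 978·405 + 1120·181 = 0 + 150776 + 155491 + 294190 + 396090 + 202720 = 1199267
Σ Rᵢ = 0 + 98 + 102 + 193 + 263 + 133 = 789
N̂ = 1199267 / 789 ≈ 1520.0 → 1520

N ≈ 1520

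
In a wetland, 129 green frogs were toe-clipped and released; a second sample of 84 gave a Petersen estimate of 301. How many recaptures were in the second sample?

R = 36

From N = M·C/R: R = M·C / N = 129·84 / 301 = 10836 / 301 = 36.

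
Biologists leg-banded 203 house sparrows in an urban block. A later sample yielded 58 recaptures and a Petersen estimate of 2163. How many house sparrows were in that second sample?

C = 618

From N = M·C/R: C = N·R / M = 2163·58 / 203 = 125454 / 203 = 618.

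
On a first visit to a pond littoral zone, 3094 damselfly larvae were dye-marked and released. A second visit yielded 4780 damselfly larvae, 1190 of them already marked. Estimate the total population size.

N = 12,428

Lincoln-Petersen assumes M/N = R/C, so N = M·C / R.
N = (3094 × 4780) / 1190 = 14789320 / 1190 = 12428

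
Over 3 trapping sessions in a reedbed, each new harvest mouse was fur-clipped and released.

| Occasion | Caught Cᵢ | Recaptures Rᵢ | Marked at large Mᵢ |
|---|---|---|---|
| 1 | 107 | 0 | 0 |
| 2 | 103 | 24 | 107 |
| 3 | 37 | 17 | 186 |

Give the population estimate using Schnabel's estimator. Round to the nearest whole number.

Σ MᵢCᵢ = 0·107 + 107·103 + 186·37 = 0 + 11021 + 6882 = 17903
Σ Rᵢ = 0 + 24 + 17 = 41
N̂ = 17903 / 41 ≈ 436.7 → 437

N ≈ 437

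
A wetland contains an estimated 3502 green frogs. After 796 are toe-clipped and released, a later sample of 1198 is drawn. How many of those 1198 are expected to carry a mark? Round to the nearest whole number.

expected recaptures ≈ 272

Expected recaptures E[R] = M·C / N.
E[R] = 796 × 1198 / 3502 = 953608 / 3502 ≈ 272.3 → 272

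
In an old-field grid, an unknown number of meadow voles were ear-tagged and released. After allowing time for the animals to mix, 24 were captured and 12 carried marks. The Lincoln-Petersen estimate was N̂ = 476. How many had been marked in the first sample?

M = 238

From N = M·C/R: M = N·R / C = 476·12 / 24 = 5712 / 24 = 238.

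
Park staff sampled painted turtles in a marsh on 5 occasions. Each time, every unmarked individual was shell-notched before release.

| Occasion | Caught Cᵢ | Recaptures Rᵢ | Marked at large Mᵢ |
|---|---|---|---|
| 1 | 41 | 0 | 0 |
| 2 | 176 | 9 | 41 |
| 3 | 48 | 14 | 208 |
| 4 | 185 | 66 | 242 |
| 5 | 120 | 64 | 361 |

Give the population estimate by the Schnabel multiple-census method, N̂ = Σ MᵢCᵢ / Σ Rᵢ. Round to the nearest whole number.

Σ MᵢCᵢ = 0·41 + 41·176 + 208·48 + 242·185 + 361·120 = 0 + 7216 + 9984 + 44770 + 43320 = 105290
Σ Rᵢ = 0 + 9 + 14 + 66 + 64 = 153
N̂ = 105290 / 153 ≈ 688.2 → 688

N ≈ 688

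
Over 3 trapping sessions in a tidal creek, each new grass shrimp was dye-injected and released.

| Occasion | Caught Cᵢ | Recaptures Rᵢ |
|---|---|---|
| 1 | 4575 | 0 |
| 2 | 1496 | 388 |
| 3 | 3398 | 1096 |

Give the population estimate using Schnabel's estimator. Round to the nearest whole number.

N ≈ 17,625

Marked at large before each occasion: Mᵢ = Σⱼ<ᵢ (Cⱼ − Rⱼ) → M1=0, M2=4575, M3=5683
Σ MᵢCᵢ = 0·4575 + 4575·1496 + 5683·3398 = 0 + 6844200 + 19310834 = 26155034
Σ Rᵢ = 0 + 388 + 1096 = 1484
N̂ = 26155034 / 1484 ≈ 17624.7 → 17625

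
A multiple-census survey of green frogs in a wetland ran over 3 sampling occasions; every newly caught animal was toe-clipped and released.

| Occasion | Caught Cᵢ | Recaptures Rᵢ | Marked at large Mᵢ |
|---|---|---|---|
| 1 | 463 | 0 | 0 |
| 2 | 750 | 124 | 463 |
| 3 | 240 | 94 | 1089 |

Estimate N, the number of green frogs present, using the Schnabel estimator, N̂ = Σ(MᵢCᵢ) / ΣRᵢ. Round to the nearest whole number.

N ≈ 2792

Σ MᵢCᵢ = 0·463 + 463·750 + 1089·240 = 0 + 347250 + 261360 = 608610
Σ Rᵢ = 0 + 124 + 94 = 218
N̂ = 608610 / 218 ≈ 2791.8 → 2792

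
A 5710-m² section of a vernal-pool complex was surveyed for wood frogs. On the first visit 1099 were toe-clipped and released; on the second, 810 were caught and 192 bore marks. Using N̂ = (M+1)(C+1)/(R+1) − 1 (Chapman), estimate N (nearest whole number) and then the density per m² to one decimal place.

N̂ = 1100·811/193 − 1 = 892100/193 − 1 ≈ 4621.3 → 4621
Density = N̂ / area = 4621 / 5710 ≈ 0.81 → 0.8 per m²

density ≈ 0.8 wood frogs per m²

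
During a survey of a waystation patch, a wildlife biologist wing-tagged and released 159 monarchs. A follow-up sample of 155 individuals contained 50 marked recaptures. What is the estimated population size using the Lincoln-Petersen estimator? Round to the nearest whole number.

N ≈ 493

The marked fraction in the recapture sample should equal the marked fraction in the population: 50/155 = 159/N.
N = (159 × 155) / 50 = 24645 / 50 ≈ 492.9 → 493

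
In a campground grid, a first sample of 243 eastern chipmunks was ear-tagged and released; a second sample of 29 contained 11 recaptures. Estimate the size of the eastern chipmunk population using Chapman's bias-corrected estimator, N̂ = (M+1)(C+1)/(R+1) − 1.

N̂ = (243+1)(29+1)/(11+1) − 1 = 244·30/12 − 1
= 7320/12 − 1 = 610 − 1 = 609

N = 609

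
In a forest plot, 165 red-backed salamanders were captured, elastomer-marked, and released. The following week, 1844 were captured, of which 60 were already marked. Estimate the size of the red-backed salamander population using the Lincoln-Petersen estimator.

If marked individuals mix randomly, R/C ≈ M/N, giving N ≈ M·C/R.
N = (165 × 1844) / 60 = 304260 / 60 = 5071

N = 5071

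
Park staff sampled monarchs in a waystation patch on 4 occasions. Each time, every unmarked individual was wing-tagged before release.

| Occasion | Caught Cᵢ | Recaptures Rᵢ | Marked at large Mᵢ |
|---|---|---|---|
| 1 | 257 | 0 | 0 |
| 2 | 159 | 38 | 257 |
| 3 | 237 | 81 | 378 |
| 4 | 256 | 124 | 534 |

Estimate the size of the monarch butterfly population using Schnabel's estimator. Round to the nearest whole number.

Σ MᵢCᵢ = 0·257 + 257·159 + 378·237 + 534·256 = 0 + 40863 + 89586 + 136704 = 267153
Σ Rᵢ = 0 + 38 + 81 + 124 = 243
N̂ = 267153 / 243 ≈ 1099.4 → 1099

N ≈ 1099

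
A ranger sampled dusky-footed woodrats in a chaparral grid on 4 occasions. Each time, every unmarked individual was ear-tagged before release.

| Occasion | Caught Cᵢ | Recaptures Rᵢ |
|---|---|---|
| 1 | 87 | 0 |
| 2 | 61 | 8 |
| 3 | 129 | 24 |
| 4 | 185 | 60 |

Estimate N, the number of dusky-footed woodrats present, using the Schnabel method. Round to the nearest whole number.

N ≈ 747

Marked at large before each occasion: Mᵢ = Σⱼ<ᵢ (Cⱼ − Rⱼ) → M1=0, M2=87, M3=140, M4=245
Σ MᵢCᵢ = 0·87 + 87·61 + 140·129 + 245·185 = 0 + 5307 + 18060 + 45325 = 68692
Σ Rᵢ = 0 + 8 + 24 + 60 = 92
N̂ = 68692 / 92 ≈ 746.7 → 747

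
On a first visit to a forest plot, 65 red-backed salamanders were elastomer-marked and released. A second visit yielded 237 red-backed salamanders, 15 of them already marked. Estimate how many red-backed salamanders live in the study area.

N = 1027

N = (65 × 237) / 15 = 15405 / 15 = 1027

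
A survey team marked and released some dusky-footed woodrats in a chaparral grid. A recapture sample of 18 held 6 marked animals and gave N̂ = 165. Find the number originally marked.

From N = M·C/R: M = N·R / C = 165·6 / 18 = 990 / 18 = 55.

M = 55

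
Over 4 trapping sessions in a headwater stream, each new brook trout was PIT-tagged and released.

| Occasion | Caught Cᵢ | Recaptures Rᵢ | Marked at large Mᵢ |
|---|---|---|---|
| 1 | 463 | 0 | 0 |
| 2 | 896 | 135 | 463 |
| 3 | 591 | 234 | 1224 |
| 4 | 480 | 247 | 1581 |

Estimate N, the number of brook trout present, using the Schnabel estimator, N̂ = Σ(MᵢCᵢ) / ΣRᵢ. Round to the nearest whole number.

N ≈ 3080

Σ MᵢCᵢ = 0·463 + 463·896 + 1224·591 + 1581·480 = 0 + 414848 + 723384 + 758880 = 1897112
Σ Rᵢ = 0 + 135 + 234 + 247 = 616
N̂ = 1897112 / 616 ≈ 3079.7 → 3080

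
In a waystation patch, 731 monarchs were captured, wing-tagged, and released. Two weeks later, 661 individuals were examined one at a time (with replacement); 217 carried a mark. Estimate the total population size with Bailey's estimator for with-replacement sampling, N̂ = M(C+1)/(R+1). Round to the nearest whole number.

N̂ = 731·(661+1)/(217+1) = 731·662/218 = 483922/218 ≈ 2219.8 → 2220

N ≈ 2220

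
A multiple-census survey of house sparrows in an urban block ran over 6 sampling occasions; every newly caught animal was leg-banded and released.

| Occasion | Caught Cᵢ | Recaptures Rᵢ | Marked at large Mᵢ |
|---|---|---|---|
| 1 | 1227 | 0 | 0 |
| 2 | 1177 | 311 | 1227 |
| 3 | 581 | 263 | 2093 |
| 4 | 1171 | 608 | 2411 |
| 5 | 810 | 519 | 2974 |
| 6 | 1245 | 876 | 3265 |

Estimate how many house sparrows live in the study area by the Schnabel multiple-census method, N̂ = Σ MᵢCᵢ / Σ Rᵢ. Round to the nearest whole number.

Σ MᵢCᵢ = 0·1227 + 1227·1177 + 2093·581 + 2411·1171 + 2974·810 + 3265·1245 = 0 + 1444179 + 1216033 + 2823281 + 2408940 + 4064925 = 11957358
Σ Rᵢ = 0 + 311 + 263 + 608 + 519 + 876 = 2577
N̂ = 11957358 / 2577 ≈ 4640.0 → 4640

N ≈ 4640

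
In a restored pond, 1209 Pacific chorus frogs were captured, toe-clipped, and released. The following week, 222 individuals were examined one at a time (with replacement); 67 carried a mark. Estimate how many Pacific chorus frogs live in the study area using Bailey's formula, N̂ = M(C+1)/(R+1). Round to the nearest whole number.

N̂ = 1209·(222+1)/(67+1) = 1209·223/68 = 269607/68 ≈ 3964.8 → 3965

N ≈ 3965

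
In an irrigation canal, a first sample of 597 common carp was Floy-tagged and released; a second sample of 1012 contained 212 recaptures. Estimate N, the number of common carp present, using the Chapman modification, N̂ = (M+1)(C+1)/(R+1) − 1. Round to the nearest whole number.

N̂ = (597+1)(1012+1)/(212+1) − 1 = 598·1013/213 − 1
= 605774/213 − 1 ≈ 2844.0 − 1 ≈ 2843.0 → 2843

N ≈ 2843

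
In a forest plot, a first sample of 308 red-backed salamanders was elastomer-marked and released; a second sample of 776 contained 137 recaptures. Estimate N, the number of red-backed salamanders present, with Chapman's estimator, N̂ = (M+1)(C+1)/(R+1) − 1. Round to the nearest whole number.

N̂ = (308+1)(776+1)/(137+1) − 1 = 309·777/138 − 1
= 240093/138 − 1 ≈ 1739.8 − 1 ≈ 1738.8 → 1739

N ≈ 1739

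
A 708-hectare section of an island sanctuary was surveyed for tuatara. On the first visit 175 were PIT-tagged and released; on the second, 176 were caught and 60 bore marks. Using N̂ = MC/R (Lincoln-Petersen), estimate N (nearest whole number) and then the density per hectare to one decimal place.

density ≈ 0.7 tuatara per hectare

N̂ = 175·176/60 = 30800/60 ≈ 513.3 → 513
Density = N̂ / area = 513 / 708 ≈ 0.72 → 0.7 per hectare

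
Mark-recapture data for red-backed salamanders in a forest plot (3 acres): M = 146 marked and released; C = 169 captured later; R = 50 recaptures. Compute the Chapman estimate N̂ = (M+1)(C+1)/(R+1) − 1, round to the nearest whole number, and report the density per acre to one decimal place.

N̂ = 147·170/51 − 1 = 24990/51 − 1 = 489
Density = N̂ / area = 489 / 3 = 163.0 per acre

density ≈ 163.0 red-backed salamanders per acre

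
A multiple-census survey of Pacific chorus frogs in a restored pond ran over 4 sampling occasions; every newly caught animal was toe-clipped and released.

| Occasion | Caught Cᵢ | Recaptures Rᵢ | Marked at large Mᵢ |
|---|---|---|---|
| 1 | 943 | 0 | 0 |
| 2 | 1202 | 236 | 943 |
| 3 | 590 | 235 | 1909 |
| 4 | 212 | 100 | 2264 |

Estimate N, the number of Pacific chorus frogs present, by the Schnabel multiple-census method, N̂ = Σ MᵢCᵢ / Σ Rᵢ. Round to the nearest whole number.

Σ MᵢCᵢ = 0·943 + 943·1202 + 1909·590 + 2264·212 = 0 + 1133486 + 1126310 + 479968 = 2739764
Σ Rᵢ = 0 + 236 + 235 + 100 = 571
N̂ = 2739764 / 571 ≈ 4798.2 → 4798

N ≈ 4798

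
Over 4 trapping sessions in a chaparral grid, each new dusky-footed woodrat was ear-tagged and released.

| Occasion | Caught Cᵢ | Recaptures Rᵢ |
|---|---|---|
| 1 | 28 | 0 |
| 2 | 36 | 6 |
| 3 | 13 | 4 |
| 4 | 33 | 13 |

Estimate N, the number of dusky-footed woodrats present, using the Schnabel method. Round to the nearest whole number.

N ≈ 173

Marked at large before each occasion: Mᵢ = Σⱼ<ᵢ (Cⱼ − Rⱼ) → M1=0, M2=28, M3=58, M4=67
Σ MᵢCᵢ = 0·28 + 28·36 + 58·13 + 67·33 = 0 + 1008 + 754 + 2211 = 3973
Σ Rᵢ = 0 + 6 + 4 + 13 = 23
N̂ = 3973 / 23 ≈ 172.7 → 173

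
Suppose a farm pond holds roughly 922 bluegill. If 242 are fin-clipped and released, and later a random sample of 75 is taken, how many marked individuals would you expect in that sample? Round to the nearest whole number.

The marked fraction of the population is 242/922, so in a sample of 75 expect C·(M/N) marked.
E[R] = 242 × 75 / 922 = 18150 / 922 ≈ 19.7 → 20

expected recaptures ≈ 20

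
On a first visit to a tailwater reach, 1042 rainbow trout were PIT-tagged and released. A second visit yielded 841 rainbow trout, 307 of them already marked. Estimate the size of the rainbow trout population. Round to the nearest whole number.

If marked individuals mix randomly, R/C ≈ M/N, giving N ≈ M·C/R.
N = (1042 × 841) / 307 = 876322 / 307 ≈ 2854.47 → 2854

N ≈ 2854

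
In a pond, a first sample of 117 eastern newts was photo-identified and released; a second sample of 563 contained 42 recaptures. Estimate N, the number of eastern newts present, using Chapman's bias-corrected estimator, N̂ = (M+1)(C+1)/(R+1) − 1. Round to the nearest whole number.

N̂ = (117+1)(563+1)/(42+1) − 1 = 118·564/43 − 1
= 66552/43 − 1 ≈ 1547.7 − 1 ≈ 1546.7 → 1547

N ≈ 1547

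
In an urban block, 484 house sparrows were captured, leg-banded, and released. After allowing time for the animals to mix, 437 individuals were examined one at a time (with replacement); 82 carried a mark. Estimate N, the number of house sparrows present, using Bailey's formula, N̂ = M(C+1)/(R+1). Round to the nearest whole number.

N ≈ 2554

N̂ = 484·(437+1)/(82+1) = 484·438/83 = 211992/83 ≈ 2554.1 → 2554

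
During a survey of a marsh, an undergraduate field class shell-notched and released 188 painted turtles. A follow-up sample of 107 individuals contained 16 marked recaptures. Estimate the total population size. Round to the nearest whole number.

Lincoln-Petersen assumes M/N = R/C, so N = M·C / R.
N = (188 × 107) / 16 = 20116 / 16 ≈ 1257.2 → 1257

N ≈ 1257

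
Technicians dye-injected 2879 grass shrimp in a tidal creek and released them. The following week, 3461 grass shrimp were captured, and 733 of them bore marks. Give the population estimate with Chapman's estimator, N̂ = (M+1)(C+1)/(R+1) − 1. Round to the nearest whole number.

N ≈ 13,583

N̂ = (2879+1)(3461+1)/(733+1) − 1 = 2880·3462/734 − 1
= 9970560/734 − 1 ≈ 13583.9 − 1 ≈ 13582.9 → 13583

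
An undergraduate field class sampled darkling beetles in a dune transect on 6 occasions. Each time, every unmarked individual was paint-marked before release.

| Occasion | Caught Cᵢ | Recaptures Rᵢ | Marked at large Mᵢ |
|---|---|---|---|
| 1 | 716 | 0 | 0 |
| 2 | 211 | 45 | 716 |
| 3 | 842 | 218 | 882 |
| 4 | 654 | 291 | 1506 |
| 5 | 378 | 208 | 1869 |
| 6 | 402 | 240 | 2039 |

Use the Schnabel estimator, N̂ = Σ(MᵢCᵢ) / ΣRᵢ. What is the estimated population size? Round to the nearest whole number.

Σ MᵢCᵢ = 0·716 + 716·211 + 882·842 + 1506·654 + 1869·378 + 2039·402 = 0 + 151076 + 742644 + 984924 + 706482 + 819678 = 3404804
Σ Rᵢ = 0 + 45 + 218 + 291 + 208 + 240 = 1002
N̂ = 3404804 / 1002 ≈ 3398.0 → 3398

N ≈ 3398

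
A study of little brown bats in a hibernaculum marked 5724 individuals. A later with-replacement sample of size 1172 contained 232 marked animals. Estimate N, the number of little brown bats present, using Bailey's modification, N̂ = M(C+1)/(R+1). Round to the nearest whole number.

N ≈ 28,817

N̂ = 5724·(1172+1)/(232+1) = 5724·1173/233 = 6714252/233 ≈ 28816.5 → 28817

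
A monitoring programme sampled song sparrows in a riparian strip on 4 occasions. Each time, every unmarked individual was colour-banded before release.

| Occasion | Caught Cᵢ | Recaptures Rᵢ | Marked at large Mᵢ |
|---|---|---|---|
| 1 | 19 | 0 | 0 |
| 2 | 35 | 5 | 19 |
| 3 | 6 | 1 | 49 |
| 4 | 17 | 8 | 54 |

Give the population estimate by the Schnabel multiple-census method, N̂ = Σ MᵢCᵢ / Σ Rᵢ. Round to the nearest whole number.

N ≈ 134

Σ MᵢCᵢ = 0·19 + 19·35 + 49·6 + 54·17 = 0 + 665 + 294 + 918 = 1877
Σ Rᵢ = 0 + 5 + 1 + 8 = 14
N̂ = 1877 / 14 ≈ 134.1 → 134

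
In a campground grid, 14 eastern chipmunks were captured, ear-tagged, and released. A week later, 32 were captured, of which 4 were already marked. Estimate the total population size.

N = 112

N = (14 × 32) / 4 = 448 / 4 = 112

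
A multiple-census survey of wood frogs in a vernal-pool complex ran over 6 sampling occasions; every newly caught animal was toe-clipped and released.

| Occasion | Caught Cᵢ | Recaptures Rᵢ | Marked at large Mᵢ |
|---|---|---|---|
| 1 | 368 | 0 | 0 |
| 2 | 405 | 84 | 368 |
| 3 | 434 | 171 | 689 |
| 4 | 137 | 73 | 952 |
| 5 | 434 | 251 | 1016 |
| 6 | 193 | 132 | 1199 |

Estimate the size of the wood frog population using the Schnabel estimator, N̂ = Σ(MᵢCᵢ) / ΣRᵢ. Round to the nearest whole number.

Σ MᵢCᵢ = 0·368 + 368·405 + 689·434 + 952·137 + 1016·434 + 1199·193 = 0 + 149040 + 299026 + 130424 + 440944 + 231407 = 1250841
Σ Rᵢ = 0 + 84 + 171 + 73 + 251 + 132 = 711
N̂ = 1250841 / 711 ≈ 1759.3 → 1759

N ≈ 1759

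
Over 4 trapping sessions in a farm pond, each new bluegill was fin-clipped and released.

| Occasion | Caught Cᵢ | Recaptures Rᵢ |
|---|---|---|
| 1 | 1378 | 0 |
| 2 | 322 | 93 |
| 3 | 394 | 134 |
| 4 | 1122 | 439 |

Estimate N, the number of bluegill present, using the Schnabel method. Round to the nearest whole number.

N ≈ 4762

Marked at large before each occasion: Mᵢ = Σⱼ<ᵢ (Cⱼ − Rⱼ) → M1=0, M2=1378, M3=1607, M4=1867
Σ MᵢCᵢ = 0·1378 + 1378·322 + 1607·394 + 1867·1122 = 0 + 443716 + 633158 + 2094774 = 3171648
Σ Rᵢ = 0 + 93 + 134 + 439 = 666
N̂ = 3171648 / 666 ≈ 4762.2 → 4762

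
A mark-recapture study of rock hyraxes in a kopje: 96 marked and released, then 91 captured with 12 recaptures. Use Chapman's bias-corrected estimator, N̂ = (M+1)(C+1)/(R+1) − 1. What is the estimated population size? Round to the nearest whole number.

N̂ = (96+1)(91+1)/(12+1) − 1 = 97·92/13 − 1
= 8924/13 − 1 ≈ 686.46 − 1 ≈ 685.46 → 685

N ≈ 685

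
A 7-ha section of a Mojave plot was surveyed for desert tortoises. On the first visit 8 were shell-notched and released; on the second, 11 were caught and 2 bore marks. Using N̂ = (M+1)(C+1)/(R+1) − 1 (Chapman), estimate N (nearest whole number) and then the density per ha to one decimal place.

N̂ = 9·12/3 − 1 = 108/3 − 1 = 35
Density = N̂ / area = 35 / 7 = 5.0 per ha

density ≈ 5.0 desert tortoises per ha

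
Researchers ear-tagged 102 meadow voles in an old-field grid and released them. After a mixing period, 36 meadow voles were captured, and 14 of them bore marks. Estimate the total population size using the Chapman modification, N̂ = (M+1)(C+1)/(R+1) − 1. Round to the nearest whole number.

N̂ = (102+1)(36+1)/(14+1) − 1 = 103·37/15 − 1
= 3811/15 − 1 ≈ 254.1 − 1 ≈ 253.1 → 253

N ≈ 253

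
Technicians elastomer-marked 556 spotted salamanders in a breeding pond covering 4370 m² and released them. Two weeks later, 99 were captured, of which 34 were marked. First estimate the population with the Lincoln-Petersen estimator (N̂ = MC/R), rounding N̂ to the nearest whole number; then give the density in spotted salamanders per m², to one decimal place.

N̂ = 556·99/34 = 55044/34 ≈ 1618.9 → 1619
Density = N̂ / area = 1619 / 4370 ≈ 0.37 → 0.4 per m²

density ≈ 0.4 spotted salamanders per m²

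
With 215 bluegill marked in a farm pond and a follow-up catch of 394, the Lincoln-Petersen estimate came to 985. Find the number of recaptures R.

From N = M·C/R: R = M·C / N = 215·394 / 985 = 84710 / 985 = 86.

R = 86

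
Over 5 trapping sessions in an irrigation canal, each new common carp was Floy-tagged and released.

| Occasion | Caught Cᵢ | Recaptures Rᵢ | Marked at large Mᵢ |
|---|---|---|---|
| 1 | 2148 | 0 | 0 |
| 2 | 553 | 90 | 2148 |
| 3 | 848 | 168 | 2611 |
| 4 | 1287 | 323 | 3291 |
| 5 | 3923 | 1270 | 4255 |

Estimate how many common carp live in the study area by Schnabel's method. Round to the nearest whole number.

Σ MᵢCᵢ = 0·2148 + 2148·553 + 2611·848 + 3291·1287 + 4255·3923 = 0 + 1187844 + 2214128 + 4235517 + 16692365 = 24329854
Σ Rᵢ = 0 + 90 + 168 + 323 + 1270 = 1851
N̂ = 24329854 / 1851 ≈ 13144.2 → 13144

N ≈ 13,144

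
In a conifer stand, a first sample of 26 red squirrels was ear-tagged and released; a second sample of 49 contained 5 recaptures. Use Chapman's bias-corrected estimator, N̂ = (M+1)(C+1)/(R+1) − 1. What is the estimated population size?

N̂ = (26+1)(49+1)/(5+1) − 1 = 27·50/6 − 1
= 1350/6 − 1 = 225 − 1 = 224

N = 224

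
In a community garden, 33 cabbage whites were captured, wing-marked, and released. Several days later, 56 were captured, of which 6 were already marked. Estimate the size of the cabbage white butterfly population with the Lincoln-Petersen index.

N = (33 × 56) / 6 = 1848 / 6 = 308

N = 308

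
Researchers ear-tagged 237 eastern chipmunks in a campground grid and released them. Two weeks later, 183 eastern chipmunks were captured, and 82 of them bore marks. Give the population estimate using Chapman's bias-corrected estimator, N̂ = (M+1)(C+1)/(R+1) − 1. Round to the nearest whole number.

N̂ = (237+1)(183+1)/(82+1) − 1 = 238·184/83 − 1
= 43792/83 − 1 ≈ 527.6 − 1 ≈ 526.6 → 527

N ≈ 527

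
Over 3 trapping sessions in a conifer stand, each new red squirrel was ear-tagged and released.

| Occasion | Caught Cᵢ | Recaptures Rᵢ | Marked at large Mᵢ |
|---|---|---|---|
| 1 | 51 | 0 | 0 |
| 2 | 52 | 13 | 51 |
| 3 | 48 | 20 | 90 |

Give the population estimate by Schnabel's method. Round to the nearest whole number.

Σ MᵢCᵢ = 0·51 + 51·52 + 90·48 = 0 + 2652 + 4320 = 6972
Σ Rᵢ = 0 + 13 + 20 = 33
N̂ = 6972 / 33 ≈ 211.3 → 211

N ≈ 211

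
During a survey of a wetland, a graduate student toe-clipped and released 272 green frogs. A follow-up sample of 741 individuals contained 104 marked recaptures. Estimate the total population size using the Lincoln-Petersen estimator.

N = 1938

N = (272 × 741) / 104 = 201552 / 104 = 1938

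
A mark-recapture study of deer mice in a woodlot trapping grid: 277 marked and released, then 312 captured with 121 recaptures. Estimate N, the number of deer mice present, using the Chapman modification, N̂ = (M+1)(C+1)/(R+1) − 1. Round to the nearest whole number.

N ≈ 712

N̂ = (277+1)(312+1)/(121+1) − 1 = 278·313/122 − 1
= 87014/122 − 1 ≈ 713.2 − 1 ≈ 712.2 → 712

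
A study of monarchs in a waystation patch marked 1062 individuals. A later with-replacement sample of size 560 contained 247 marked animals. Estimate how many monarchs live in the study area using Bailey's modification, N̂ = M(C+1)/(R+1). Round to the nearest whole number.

N̂ = 1062·(560+1)/(247+1) = 1062·561/248 = 595782/248 ≈ 2402.3 → 2402

N ≈ 2402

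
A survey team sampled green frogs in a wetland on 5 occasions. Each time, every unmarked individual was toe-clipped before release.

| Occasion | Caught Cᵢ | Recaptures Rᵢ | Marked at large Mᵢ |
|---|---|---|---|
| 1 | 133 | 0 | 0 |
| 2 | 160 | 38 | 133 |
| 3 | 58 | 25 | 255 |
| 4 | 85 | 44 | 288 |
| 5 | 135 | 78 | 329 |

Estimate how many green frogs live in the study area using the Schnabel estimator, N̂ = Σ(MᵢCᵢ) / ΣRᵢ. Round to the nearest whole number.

N ≈ 567

Σ MᵢCᵢ = 0·133 + 133·160 + 255·58 + 288·85 + 329·135 = 0 + 21280 + 14790 + 24480 + 44415 = 104965
Σ Rᵢ = 0 + 38 + 25 + 44 + 78 = 185
N̂ = 104965 / 185 ≈ 567.4 → 567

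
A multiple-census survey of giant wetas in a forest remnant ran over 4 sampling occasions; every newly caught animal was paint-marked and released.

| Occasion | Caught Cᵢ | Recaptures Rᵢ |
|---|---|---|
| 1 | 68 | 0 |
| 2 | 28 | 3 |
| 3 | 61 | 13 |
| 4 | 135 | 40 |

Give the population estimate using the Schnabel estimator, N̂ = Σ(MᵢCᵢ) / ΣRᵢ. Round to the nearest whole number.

N ≈ 475

Marked at large before each occasion: Mᵢ = Σⱼ<ᵢ (Cⱼ − Rⱼ) → M1=0, M2=68, M3=93, M4=141
Σ MᵢCᵢ = 0·68 + 68·28 + 93·61 + 141·135 = 0 + 1904 + 5673 + 19035 = 26612
Σ Rᵢ = 0 + 3 + 13 + 40 = 56
N̂ = 26612 / 56 ≈ 475.2 → 475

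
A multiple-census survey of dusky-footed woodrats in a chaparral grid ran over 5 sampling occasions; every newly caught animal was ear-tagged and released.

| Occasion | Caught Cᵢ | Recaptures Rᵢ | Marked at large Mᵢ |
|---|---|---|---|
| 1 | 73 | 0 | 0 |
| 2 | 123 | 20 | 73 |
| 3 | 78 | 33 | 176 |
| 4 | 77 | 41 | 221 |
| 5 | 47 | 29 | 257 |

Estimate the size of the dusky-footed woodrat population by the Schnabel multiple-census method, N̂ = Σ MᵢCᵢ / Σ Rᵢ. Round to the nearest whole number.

N ≈ 421

Σ MᵢCᵢ = 0·73 + 73·123 + 176·78 + 221·77 + 257·47 = 0 + 8979 + 13728 + 17017 + 12079 = 51803
Σ Rᵢ = 0 + 20 + 33 + 41 + 29 = 123
N̂ = 51803 / 123 ≈ 421.2 → 421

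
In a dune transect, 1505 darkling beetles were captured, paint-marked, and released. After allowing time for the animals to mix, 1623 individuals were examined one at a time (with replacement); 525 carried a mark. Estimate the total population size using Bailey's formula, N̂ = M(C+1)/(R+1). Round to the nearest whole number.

N̂ = 1505·(1623+1)/(525+1) = 1505·1624/526 = 2444120/526 ≈ 4646.6 → 4647

N ≈ 4647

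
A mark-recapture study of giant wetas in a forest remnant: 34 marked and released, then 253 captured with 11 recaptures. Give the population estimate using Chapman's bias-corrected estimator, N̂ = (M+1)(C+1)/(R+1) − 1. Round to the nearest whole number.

N ≈ 740

N̂ = (34+1)(253+1)/(11+1) − 1 = 35·254/12 − 1
= 8890/12 − 1 ≈ 740.8 − 1 ≈ 739.8 → 740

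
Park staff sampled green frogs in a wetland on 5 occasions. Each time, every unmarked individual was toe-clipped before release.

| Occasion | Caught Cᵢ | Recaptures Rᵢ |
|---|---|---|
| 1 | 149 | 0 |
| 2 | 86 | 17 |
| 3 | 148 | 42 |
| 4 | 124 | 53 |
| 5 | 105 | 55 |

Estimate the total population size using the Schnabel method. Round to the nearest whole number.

Marked at large before each occasion: Mᵢ = Σⱼ<ᵢ (Cⱼ − Rⱼ) → M1=0, M2=149, M3=218, M4=324, M5=395
Σ MᵢCᵢ = 0·149 + 149·86 + 218·148 + 324·124 + 395·105 = 0 + 12814 + 32264 + 40176 + 41475 = 126729
Σ Rᵢ = 0 + 17 + 42 + 53 + 55 = 167
N̂ = 126729 / 167 ≈ 758.9 → 759

N ≈ 759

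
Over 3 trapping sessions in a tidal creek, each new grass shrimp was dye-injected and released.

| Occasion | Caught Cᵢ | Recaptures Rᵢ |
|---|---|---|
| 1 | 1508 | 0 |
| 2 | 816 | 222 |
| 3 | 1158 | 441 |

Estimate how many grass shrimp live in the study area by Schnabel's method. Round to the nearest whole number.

N ≈ 5527

Marked at large before each occasion: Mᵢ = Σⱼ<ᵢ (Cⱼ − Rⱼ) → M1=0, M2=1508, M3=2102
Σ MᵢCᵢ = 0·1508 + 1508·816 + 2102·1158 = 0 + 1230528 + 2434116 = 3664644
Σ Rᵢ = 0 + 222 + 441 = 663
N̂ = 3664644 / 663 ≈ 5527.4 → 5527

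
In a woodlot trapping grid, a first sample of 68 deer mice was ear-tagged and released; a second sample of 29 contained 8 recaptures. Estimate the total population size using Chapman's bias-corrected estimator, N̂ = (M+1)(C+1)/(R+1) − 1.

N = 229

N̂ = (68+1)(29+1)/(8+1) − 1 = 69·30/9 − 1
= 2070/9 − 1 = 230 − 1 = 229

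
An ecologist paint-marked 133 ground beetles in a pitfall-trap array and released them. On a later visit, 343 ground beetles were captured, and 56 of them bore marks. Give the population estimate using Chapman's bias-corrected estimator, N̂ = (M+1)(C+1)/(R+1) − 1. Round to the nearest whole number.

N ≈ 808

N̂ = (133+1)(343+1)/(56+1) − 1 = 134·344/57 − 1
= 46096/57 − 1 ≈ 808.7 − 1 ≈ 807.7 → 808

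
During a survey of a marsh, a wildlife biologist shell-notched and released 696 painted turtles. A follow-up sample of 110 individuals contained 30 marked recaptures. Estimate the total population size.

If marked individuals mix randomly, R/C ≈ M/N, giving N ≈ M·C/R.
N = (696 × 110) / 30 = 76560 / 30 = 2552

N = 2552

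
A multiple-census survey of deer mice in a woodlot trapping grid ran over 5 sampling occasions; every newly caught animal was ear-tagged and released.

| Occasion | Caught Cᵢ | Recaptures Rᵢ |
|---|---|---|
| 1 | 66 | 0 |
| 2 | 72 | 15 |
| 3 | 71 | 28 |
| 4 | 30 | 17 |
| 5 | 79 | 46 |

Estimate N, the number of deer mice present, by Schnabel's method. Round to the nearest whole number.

Marked at large before each occasion: Mᵢ = Σⱼ<ᵢ (Cⱼ − Rⱼ) → M1=0, M2=66, M3=123, M4=166, M5=179
Σ MᵢCᵢ = 0·66 + 66·72 + 123·71 + 166·30 + 179·79 = 0 + 4752 + 8733 + 4980 + 14141 = 32606
Σ Rᵢ = 0 + 15 + 28 + 17 + 46 = 106
N̂ = 32606 / 106 ≈ 307.6 → 308

N ≈ 308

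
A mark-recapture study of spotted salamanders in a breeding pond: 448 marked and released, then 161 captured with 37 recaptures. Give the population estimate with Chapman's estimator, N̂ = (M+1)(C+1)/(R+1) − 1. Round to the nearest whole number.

N̂ = (448+1)(161+1)/(37+1) − 1 = 449·162/38 − 1
= 72738/38 − 1 ≈ 1914.2 − 1 ≈ 1913.2 → 1913

N ≈ 1913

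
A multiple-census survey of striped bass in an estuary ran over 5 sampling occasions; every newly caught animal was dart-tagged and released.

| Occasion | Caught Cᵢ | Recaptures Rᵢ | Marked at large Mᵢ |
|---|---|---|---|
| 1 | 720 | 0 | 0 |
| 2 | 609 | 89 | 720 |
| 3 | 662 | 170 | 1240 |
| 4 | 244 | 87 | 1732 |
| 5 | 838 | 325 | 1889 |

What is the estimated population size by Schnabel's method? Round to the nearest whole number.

N ≈ 4866

Σ MᵢCᵢ = 0·720 + 720·609 + 1240·662 + 1732·244 + 1889·838 = 0 + 438480 + 820880 + 422608 + 1582982 = 3264950
Σ Rᵢ = 0 + 89 + 170 + 87 + 325 = 671
N̂ = 3264950 / 671 ≈ 4865.8 → 4866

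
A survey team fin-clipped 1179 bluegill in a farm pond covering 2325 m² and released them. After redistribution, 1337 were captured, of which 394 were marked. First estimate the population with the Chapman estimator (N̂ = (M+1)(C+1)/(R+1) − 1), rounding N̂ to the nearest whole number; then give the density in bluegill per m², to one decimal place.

density ≈ 1.7 bluegill per m²

N̂ = 1180·1338/395 − 1 = 1578840/395 − 1 ≈ 3996.1 → 3996
Density = N̂ / area = 3996 / 2325 ≈ 1.72 → 1.7 per m²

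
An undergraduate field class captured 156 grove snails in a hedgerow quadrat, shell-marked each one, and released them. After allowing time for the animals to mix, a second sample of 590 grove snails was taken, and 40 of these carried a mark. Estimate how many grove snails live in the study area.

Lincoln-Petersen assumes M/N = R/C, so N = M·C / R.
N = (156 × 590) / 40 = 92040 / 40 = 2301

N = 2301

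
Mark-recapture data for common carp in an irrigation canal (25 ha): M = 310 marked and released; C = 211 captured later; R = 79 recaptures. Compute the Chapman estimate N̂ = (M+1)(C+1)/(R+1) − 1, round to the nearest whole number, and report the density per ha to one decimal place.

density ≈ 32.9 common carp per ha

N̂ = 311·212/80 − 1 = 65932/80 − 1 ≈ 823.1 → 823
Density = N̂ / area = 823 / 25 ≈ 32.92 → 32.9 per ha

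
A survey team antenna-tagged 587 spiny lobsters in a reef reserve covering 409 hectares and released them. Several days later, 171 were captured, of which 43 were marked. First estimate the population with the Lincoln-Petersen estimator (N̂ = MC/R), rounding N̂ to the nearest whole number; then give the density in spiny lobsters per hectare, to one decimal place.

N̂ = 587·171/43 = 100377/43 ≈ 2334.3 → 2334
Density = N̂ / area = 2334 / 409 ≈ 5.71 → 5.7 per hectare

density ≈ 5.7 spiny lobsters per hectare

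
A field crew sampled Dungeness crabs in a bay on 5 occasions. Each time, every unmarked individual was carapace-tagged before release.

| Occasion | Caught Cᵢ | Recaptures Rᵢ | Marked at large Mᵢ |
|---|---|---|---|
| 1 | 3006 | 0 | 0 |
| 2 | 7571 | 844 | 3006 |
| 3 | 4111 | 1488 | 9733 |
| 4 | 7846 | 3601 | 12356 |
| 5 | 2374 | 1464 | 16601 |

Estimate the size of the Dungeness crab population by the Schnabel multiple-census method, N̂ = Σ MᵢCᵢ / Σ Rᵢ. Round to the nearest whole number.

Σ MᵢCᵢ = 0·3006 + 3006·7571 + 9733·4111 + 12356·7846 + 16601·2374 = 0 + 22758426 + 40012363 + 96945176 + 39410774 = 199126739
Σ Rᵢ = 0 + 844 + 1488 + 3601 + 1464 = 7397
N̂ = 199126739 / 7397 ≈ 26919.9 → 26920

N ≈ 26,920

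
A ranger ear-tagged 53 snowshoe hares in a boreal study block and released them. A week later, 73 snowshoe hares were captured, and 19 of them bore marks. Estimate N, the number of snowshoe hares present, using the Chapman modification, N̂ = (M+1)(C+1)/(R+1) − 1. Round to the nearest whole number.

N ≈ 199

N̂ = (53+1)(73+1)/(19+1) − 1 = 54·74/20 − 1
= 3996/20 − 1 ≈ 199.8 − 1 ≈ 198.8 → 199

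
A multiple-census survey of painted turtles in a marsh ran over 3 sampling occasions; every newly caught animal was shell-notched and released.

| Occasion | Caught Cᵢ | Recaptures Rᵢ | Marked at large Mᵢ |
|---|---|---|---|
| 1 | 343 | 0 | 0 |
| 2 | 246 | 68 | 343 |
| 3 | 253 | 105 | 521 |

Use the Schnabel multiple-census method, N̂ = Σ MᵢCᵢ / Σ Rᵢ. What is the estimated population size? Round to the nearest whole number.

Σ MᵢCᵢ = 0·343 + 343·246 + 521·253 = 0 + 84378 + 131813 = 216191
Σ Rᵢ = 0 + 68 + 105 = 173
N̂ = 216191 / 173 ≈ 1249.7 → 1250

N ≈ 1250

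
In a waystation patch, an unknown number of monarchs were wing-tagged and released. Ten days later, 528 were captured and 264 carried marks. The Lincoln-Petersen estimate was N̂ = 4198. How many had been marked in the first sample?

From N = M·C/R: M = N·R / C = 4198·264 / 528 = 1108272 / 528 = 2099.

M = 2099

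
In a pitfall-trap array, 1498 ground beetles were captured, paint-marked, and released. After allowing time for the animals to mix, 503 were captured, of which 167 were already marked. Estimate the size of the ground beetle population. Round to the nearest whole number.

If marked individuals mix randomly, R/C ≈ M/N, giving N ≈ M·C/R.
N = (1498 × 503) / 167 = 753494 / 167 ≈ 4511.9 → 4512

N ≈ 4512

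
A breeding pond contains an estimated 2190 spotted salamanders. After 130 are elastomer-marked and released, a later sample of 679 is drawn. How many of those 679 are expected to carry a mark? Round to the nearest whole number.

The marked fraction of the population is 130/2190, so in a sample of 679 expect C·(M/N) marked.
E[R] = 130 × 679 / 2190 = 88270 / 2190 ≈ 40.3 → 40

expected recaptures ≈ 40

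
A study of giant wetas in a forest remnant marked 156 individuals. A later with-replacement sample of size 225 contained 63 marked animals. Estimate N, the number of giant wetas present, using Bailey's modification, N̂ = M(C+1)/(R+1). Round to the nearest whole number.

N ≈ 551

N̂ = 156·(225+1)/(63+1) = 156·226/64 = 35256/64 ≈ 550.9 → 551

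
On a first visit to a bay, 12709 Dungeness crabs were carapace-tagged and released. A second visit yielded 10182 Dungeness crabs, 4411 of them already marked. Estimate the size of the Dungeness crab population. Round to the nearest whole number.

N ≈ 29,336

Lincoln-Petersen assumes M/N = R/C, so N = M·C / R.
N = (12709 × 10182) / 4411 = 129403038 / 4411 ≈ 29336.4 → 29336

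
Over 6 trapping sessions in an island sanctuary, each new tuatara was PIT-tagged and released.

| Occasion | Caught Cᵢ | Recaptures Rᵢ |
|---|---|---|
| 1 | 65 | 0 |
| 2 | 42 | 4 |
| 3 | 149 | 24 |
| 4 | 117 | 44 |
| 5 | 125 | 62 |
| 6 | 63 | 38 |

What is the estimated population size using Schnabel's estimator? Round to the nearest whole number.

N ≈ 612

Marked at large before each occasion: Mᵢ = Σⱼ<ᵢ (Cⱼ − Rⱼ) → M1=0, M2=65, M3=103, M4=228, M5=301, M6=364
Σ MᵢCᵢ = 0·65 + 65·42 + 103·149 + 228·117 + 301·125 + 364·63 = 0 + 2730 + 15347 + 26676 + 37625 + 22932 = 105310
Σ Rᵢ = 0 + 4 + 24 + 44 + 62 + 38 = 172
N̂ = 105310 / 172 ≈ 612.3 → 612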